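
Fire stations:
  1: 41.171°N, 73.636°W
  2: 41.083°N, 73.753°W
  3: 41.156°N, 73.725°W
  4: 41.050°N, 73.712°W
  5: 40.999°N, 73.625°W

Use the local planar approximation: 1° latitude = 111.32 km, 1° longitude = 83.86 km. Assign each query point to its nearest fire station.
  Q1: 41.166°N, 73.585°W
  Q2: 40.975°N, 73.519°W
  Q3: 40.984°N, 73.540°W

Q1 at 41.166°N, 73.585°W:
  1: √((0.005·111.32)² + (-0.051·83.86)²) = √(0.30980 + 18.29153) = 4.313 km
  2: √((-0.083·111.32)² + (-0.168·83.86)²) = √(85.36947 + 198.48527) = 16.848 km
  3: √((-0.010·111.32)² + (-0.140·83.86)²) = √(1.23921 + 137.83699) = 11.793 km
  4: √((-0.116·111.32)² + (-0.127·83.86)²) = √(166.74867 + 113.42719) = 16.738 km
  5: √((-0.167·111.32)² + (-0.040·83.86)²) = √(345.60446 + 11.25200) = 18.891 km
  → nearest: 1 (4.313 km)
Q2 at 40.975°N, 73.519°W:
  1: √((0.196·111.32)² + (-0.117·83.86)²) = √(476.05654 + 96.26789) = 23.923 km
  2: √((0.108·111.32)² + (-0.234·83.86)²) = √(144.54195 + 385.07155) = 23.013 km
  3: √((0.181·111.32)² + (-0.206·83.86)²) = √(405.97898 + 298.43115) = 26.541 km
  4: √((0.075·111.32)² + (-0.193·83.86)²) = √(69.70580 + 261.95358) = 18.212 km
  5: √((0.024·111.32)² + (-0.106·83.86)²) = √(7.13787 + 79.01717) = 9.282 km
  → nearest: 5 (9.282 km)
Q3 at 40.984°N, 73.540°W:
  1: √((0.187·111.32)² + (-0.096·83.86)²) = √(433.34083 + 64.81152) = 22.319 km
  2: √((0.099·111.32)² + (-0.213·83.86)²) = √(121.45539 + 319.05747) = 20.988 km
  3: √((0.172·111.32)² + (-0.185·83.86)²) = √(366.60914 + 240.68730) = 24.643 km
  4: √((0.066·111.32)² + (-0.172·83.86)²) = √(53.98017 + 208.04947) = 16.187 km
  5: √((0.015·111.32)² + (-0.085·83.86)²) = √(2.78823 + 50.80981) = 7.321 km
  → nearest: 5 (7.321 km)

Q1→1; Q2→5; Q3→5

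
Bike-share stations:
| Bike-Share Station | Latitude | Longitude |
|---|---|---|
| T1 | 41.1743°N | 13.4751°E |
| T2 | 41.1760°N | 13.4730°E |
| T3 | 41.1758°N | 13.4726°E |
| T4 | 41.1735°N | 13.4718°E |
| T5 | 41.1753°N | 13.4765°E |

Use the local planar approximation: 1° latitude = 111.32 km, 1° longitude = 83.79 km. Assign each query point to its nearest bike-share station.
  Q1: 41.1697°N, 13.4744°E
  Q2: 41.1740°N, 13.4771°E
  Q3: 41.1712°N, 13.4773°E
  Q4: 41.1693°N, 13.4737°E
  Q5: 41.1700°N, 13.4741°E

Q1 at 41.1697°N, 13.4744°E:
  T1: √((0.0046·111.32)² + (0.0007·83.79)²) = √(0.262218 + 0.003440) = 0.5154 km
  T2: √((0.0063·111.32)² + (-0.0014·83.79)²) = √(0.491844 + 0.013761) = 0.7111 km
  T3: √((0.0061·111.32)² + (-0.0018·83.79)²) = √(0.461112 + 0.022747) = 0.6956 km
  T4: √((0.0038·111.32)² + (-0.0026·83.79)²) = √(0.178943 + 0.047460) = 0.4758 km
  T5: √((0.0056·111.32)² + (0.0021·83.79)²) = √(0.388618 + 0.030962) = 0.6477 km
  → nearest: T4 (0.4758 km)
Q2 at 41.1740°N, 13.4771°E:
  T1: √((0.0003·111.32)² + (-0.0020·83.79)²) = √(0.001115 + 0.028083) = 0.1709 km
  T2: √((0.0020·111.32)² + (-0.0041·83.79)²) = √(0.049569 + 0.118019) = 0.4094 km
  T3: √((0.0018·111.32)² + (-0.0045·83.79)²) = √(0.040151 + 0.142170) = 0.4270 km
  T4: √((-0.0005·111.32)² + (-0.0053·83.79)²) = √(0.003098 + 0.197213) = 0.4476 km
  T5: √((0.0013·111.32)² + (-0.0006·83.79)²) = √(0.020943 + 0.002527) = 0.1532 km
  → nearest: T5 (0.1532 km)
Q3 at 41.1712°N, 13.4773°E:
  T1: √((0.0031·111.32)² + (-0.0022·83.79)²) = √(0.119088 + 0.033980) = 0.3912 km
  T2: √((0.0048·111.32)² + (-0.0043·83.79)²) = √(0.285515 + 0.129814) = 0.6445 km
  T3: √((0.0046·111.32)² + (-0.0047·83.79)²) = √(0.262218 + 0.155089) = 0.6460 km
  T4: √((0.0023·111.32)² + (-0.0055·83.79)²) = √(0.065554 + 0.212378) = 0.5272 km
  T5: √((0.0041·111.32)² + (-0.0008·83.79)²) = √(0.208312 + 0.004493) = 0.4613 km
  → nearest: T1 (0.3912 km)
Q4 at 41.1693°N, 13.4737°E:
  T1: √((0.0050·111.32)² + (0.0014·83.79)²) = √(0.309804 + 0.013761) = 0.5688 km
  T2: √((0.0067·111.32)² + (-0.0007·83.79)²) = √(0.556283 + 0.003440) = 0.7481 km
  T3: √((0.0065·111.32)² + (-0.0011·83.79)²) = √(0.523568 + 0.008495) = 0.7294 km
  T4: √((0.0042·111.32)² + (-0.0019·83.79)²) = √(0.218597 + 0.025345) = 0.4939 km
  T5: √((0.0060·111.32)² + (0.0028·83.79)²) = √(0.446117 + 0.055043) = 0.7079 km
  → nearest: T4 (0.4939 km)
Q5 at 41.1700°N, 13.4741°E:
  T1: √((0.0043·111.32)² + (0.0010·83.79)²) = √(0.229131 + 0.007021) = 0.4860 km
  T2: √((0.0060·111.32)² + (-0.0011·83.79)²) = √(0.446117 + 0.008495) = 0.6742 km
  T3: √((0.0058·111.32)² + (-0.0015·83.79)²) = √(0.416872 + 0.015797) = 0.6578 km
  T4: √((0.0035·111.32)² + (-0.0023·83.79)²) = √(0.151804 + 0.037140) = 0.4347 km
  T5: √((0.0053·111.32)² + (0.0024·83.79)²) = √(0.348095 + 0.040440) = 0.6233 km
  → nearest: T4 (0.4347 km)

Q1→T4; Q2→T5; Q3→T1; Q4→T4; Q5→T4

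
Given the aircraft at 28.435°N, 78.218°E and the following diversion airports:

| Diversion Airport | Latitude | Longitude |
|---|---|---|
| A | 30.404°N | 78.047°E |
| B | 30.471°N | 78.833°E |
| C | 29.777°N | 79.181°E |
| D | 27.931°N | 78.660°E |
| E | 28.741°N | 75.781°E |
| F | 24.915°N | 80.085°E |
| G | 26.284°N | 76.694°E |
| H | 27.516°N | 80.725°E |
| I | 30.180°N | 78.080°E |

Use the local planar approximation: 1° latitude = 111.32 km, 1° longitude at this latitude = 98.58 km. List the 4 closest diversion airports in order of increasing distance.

Distances from 28.435°N, 78.218°E:
A: √((1.969·111.32)² + (-0.171·98.58)²) = √(48043.85279 + 284.16452) = 219.836 km
B: √((2.036·111.32)² + (0.615·98.58)²) = √(51369.09832 + 3675.59675) = 234.616 km
C: √((1.342·111.32)² + (0.963·98.58)²) = √(22317.80235 + 9012.18715) = 177.003 km
D: √((-0.504·111.32)² + (0.442·98.58)²) = √(3147.80244 + 1898.55056) = 71.038 km
E: √((0.306·111.32)² + (-2.437·98.58)²) = √(1160.35065 + 57714.99814) = 242.642 km
F: √((-3.520·111.32)² + (1.867·98.58)²) = √(153543.60119 + 33873.98287) = 432.918 km
G: √((-2.151·111.32)² + (-1.524·98.58)²) = √(57335.97685 + 22570.83166) = 282.678 km
H: √((-0.919·111.32)² + (2.507·98.58)²) = √(10465.92018 + 61078.20926) = 267.477 km
I: √((1.745·111.32)² + (-0.138·98.58)²) = √(37734.38341 + 185.06990) = 194.729 km
Sorted: D (71.038 km) < C (177.003 km) < I (194.729 km) < A (219.836 km) < B (234.616 km) < E (242.642 km) < …

D, C, I, A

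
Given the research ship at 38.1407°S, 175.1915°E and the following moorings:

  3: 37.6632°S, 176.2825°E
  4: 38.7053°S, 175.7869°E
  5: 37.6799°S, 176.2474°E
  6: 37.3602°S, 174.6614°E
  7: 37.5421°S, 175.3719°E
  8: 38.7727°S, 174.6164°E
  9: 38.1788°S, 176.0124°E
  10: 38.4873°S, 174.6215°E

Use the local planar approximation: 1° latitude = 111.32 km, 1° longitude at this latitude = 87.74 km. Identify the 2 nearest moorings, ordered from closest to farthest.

Distances from 38.1407°S, 175.1915°E:
3: 109.4926 km
4: 81.7272 km
5: 105.8978 km
6: 98.5511 km
7: 68.4902 km
8: 86.5786 km
9: 72.1505 km
10: 63.1654 km
Sorted: 10 (63.1654 km) < 7 (68.4902 km) < 9 (72.1505 km) < 4 (81.7272 km) < …

10, 7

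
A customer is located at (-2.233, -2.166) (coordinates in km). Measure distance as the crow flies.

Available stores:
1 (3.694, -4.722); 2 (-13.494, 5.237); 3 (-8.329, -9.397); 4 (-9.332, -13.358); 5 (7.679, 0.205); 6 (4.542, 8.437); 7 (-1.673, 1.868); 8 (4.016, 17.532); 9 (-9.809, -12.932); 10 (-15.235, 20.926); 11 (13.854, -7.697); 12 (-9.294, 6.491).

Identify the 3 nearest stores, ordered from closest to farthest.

7, 1, 3

Distances from (-2.233, -2.166):
1: √((5.927)² + (-2.556)²) = √(35.12933 + 6.53314) = 6.455 km
2: √((-11.261)² + (7.403)²) = √(126.81012 + 54.80441) = 13.476 km
3: √((-6.096)² + (-7.231)²) = √(37.16122 + 52.28736) = 9.458 km
4: √((-7.099)² + (-11.192)²) = √(50.39580 + 125.26086) = 13.254 km
5: √((9.912)² + (2.371)²) = √(98.24774 + 5.62164) = 10.192 km
6: √((6.775)² + (10.603)²) = √(45.90063 + 112.42361) = 12.583 km
7: √((0.560)² + (4.034)²) = √(0.31360 + 16.27316) = 4.073 km
8: √((6.249)² + (19.698)²) = √(39.05000 + 388.01120) = 20.665 km
9: √((-7.576)² + (-10.766)²) = √(57.39578 + 115.90676) = 13.164 km
10: √((-13.002)² + (23.092)²) = √(169.05200 + 533.24046) = 26.501 km
11: √((16.087)² + (-5.531)²) = √(258.79157 + 30.59196) = 17.011 km
12: √((-7.061)² + (8.657)²) = √(49.85772 + 74.94365) = 11.171 km
Sorted: 7 (4.073 km) < 1 (6.455 km) < 3 (9.458 km) < 5 (10.192 km) < 12 (11.171 km) < …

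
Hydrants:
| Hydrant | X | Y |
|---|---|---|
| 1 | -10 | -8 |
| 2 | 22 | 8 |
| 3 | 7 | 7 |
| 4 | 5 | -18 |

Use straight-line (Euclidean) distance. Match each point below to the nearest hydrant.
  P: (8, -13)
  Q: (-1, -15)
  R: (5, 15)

P→4; Q→4; R→3

P at (8, -13):
  1: √((-18)² + (5)²) = √(324.000 + 25.000) = 18.7
  2: √((14)² + (21)²) = √(196.000 + 441.000) = 25.2
  3: √((-1)² + (20)²) = √(1.000 + 400.000) = 20.0
  4: √((-3)² + (-5)²) = √(9.000 + 25.000) = 5.8
  → nearest: 4 (5.8)
Q at (-1, -15):
  1: √((-9)² + (7)²) = √(81.000 + 49.000) = 11.4
  2: √((23)² + (23)²) = √(529.000 + 529.000) = 32.5
  3: √((8)² + (22)²) = √(64.000 + 484.000) = 23.4
  4: √((6)² + (-3)²) = √(36.000 + 9.000) = 6.7
  → nearest: 4 (6.7)
R at (5, 15):
  1: √((-15)² + (-23)²) = √(225.000 + 529.000) = 27.5
  2: √((17)² + (-7)²) = √(289.000 + 49.000) = 18.4
  3: √((2)² + (-8)²) = √(4.000 + 64.000) = 8.2
  4: √((0)² + (-33)²) = √(0.000 + 1089.000) = 33.0
  → nearest: 3 (8.2)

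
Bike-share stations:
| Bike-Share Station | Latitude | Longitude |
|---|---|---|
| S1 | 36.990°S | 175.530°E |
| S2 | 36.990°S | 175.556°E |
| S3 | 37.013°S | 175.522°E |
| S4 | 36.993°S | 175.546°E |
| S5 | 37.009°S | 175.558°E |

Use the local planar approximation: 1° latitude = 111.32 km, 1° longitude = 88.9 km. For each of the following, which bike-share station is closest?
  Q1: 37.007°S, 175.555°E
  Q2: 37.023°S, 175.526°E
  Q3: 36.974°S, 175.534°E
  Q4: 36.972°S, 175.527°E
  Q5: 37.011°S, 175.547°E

Q1→S5; Q2→S3; Q3→S1; Q4→S1; Q5→S5

Q1 at 37.007°S, 175.555°E:
  S1: √((0.017·111.32)² + (-0.025·88.9)²) = √(3.58133 + 4.93951) = 2.919 km
  S2: √((0.017·111.32)² + (0.001·88.9)²) = √(3.58133 + 0.00790) = 1.895 km
  S3: √((-0.006·111.32)² + (-0.033·88.9)²) = √(0.44612 + 8.60660) = 3.009 km
  S4: √((0.014·111.32)² + (-0.009·88.9)²) = √(2.42886 + 0.64016) = 1.752 km
  S5: √((-0.002·111.32)² + (0.003·88.9)²) = √(0.04957 + 0.07113) = 0.347 km
  → nearest: S5 (0.347 km)
Q2 at 37.023°S, 175.526°E:
  S1: √((0.033·111.32)² + (0.004·88.9)²) = √(13.49504 + 0.12645) = 3.691 km
  S2: √((0.033·111.32)² + (0.030·88.9)²) = √(13.49504 + 7.11289) = 4.540 km
  S3: √((0.010·111.32)² + (-0.004·88.9)²) = √(1.23921 + 0.12645) = 1.169 km
  S4: √((0.030·111.32)² + (0.020·88.9)²) = √(11.15293 + 3.16128) = 3.783 km
  S5: √((0.014·111.32)² + (0.032·88.9)²) = √(2.42886 + 8.09289) = 3.244 km
  → nearest: S3 (1.169 km)
Q3 at 36.974°S, 175.534°E:
  S1: √((-0.016·111.32)² + (-0.004·88.9)²) = √(3.17239 + 0.12645) = 1.816 km
  S2: √((-0.016·111.32)² + (0.022·88.9)²) = √(3.17239 + 3.82515) = 2.645 km
  S3: √((-0.039·111.32)² + (-0.012·88.9)²) = √(18.84845 + 1.13806) = 4.471 km
  S4: √((-0.019·111.32)² + (0.012·88.9)²) = √(4.47356 + 1.13806) = 2.369 km
  S5: √((-0.035·111.32)² + (0.024·88.9)²) = √(15.18037 + 4.55225) = 4.442 km
  → nearest: S1 (1.816 km)
Q4 at 36.972°S, 175.527°E:
  S1: √((-0.018·111.32)² + (0.003·88.9)²) = √(4.01505 + 0.07113) = 2.021 km
  S2: √((-0.018·111.32)² + (0.029·88.9)²) = √(4.01505 + 6.64660) = 3.265 km
  S3: √((-0.041·111.32)² + (-0.005·88.9)²) = √(20.83119 + 0.19758) = 4.586 km
  S4: √((-0.021·111.32)² + (0.019·88.9)²) = √(5.46493 + 2.85306) = 2.884 km
  S5: √((-0.037·111.32)² + (0.031·88.9)²) = √(16.96484 + 7.59498) = 4.956 km
  → nearest: S1 (2.021 km)
Q5 at 37.011°S, 175.547°E:
  S1: √((0.021·111.32)² + (-0.017·88.9)²) = √(5.46493 + 2.28403) = 2.784 km
  S2: √((0.021·111.32)² + (0.009·88.9)²) = √(5.46493 + 0.64016) = 2.471 km
  S3: √((-0.002·111.32)² + (-0.025·88.9)²) = √(0.04957 + 4.93951) = 2.234 km
  S4: √((0.018·111.32)² + (-0.001·88.9)²) = √(4.01505 + 0.00790) = 2.006 km
  S5: √((0.002·111.32)² + (0.011·88.9)²) = √(0.04957 + 0.95629) = 1.003 km
  → nearest: S5 (1.003 km)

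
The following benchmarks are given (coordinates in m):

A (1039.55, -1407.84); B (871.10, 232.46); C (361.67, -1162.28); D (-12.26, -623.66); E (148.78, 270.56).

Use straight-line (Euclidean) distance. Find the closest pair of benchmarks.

C and D

Pairwise distances:
A–B: 1648.93 m
A–C: 720.99 m
A–D: 1311.96 m
A–E: 1900.13 m
B–C: 1484.86 m
B–D: 1230.15 m
B–E: 723.32 m
C–D: 655.69 m
C–E: 1448.57 m
D–E: 908.61 m
Closest pair: C–D at 655.69 m.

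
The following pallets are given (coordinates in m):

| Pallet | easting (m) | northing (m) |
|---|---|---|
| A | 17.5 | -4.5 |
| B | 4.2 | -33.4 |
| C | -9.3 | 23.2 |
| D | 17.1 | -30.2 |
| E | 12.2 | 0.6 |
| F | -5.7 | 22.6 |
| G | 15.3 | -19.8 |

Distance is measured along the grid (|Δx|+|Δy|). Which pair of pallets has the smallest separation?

C and F

Pairwise distances:
C–F: |3.6| + |-0.6| = 3.6 + 0.6 = 4.2 m
A–E: |-5.3| + |5.1| = 5.3 + 5.1 = 10.4 m
D–G: |-1.8| + |10.4| = 1.8 + 10.4 = 12.2 m
B–D: |12.9| + |3.2| = 12.9 + 3.2 = 16.1 m
A–G: |-2.2| + |-15.3| = 2.2 + 15.3 = 17.5 m
E–G: |3.1| + |-20.4| = 3.1 + 20.4 = 23.5 m
B–G: |11.1| + |13.6| = 11.1 + 13.6 = 24.7 m
A–D: |-0.4| + |-25.7| = 0.4 + 25.7 = 26.1 m
D–E: |-4.9| + |30.8| = 4.9 + 30.8 = 35.7 m
E–F: |-17.9| + |22.0| = 17.9 + 22.0 = 39.9 m
B–E: |8.0| + |34.0| = 8.0 + 34.0 = 42.0 m
A–B: |-13.3| + |-28.9| = 13.3 + 28.9 = 42.2 m
C–E: |21.5| + |-22.6| = 21.5 + 22.6 = 44.1 m
A–F: |-23.2| + |27.1| = 23.2 + 27.1 = 50.3 m
A–C: |-26.8| + |27.7| = 26.8 + 27.7 = 54.5 m
F–G: |21.0| + |-42.4| = 21.0 + 42.4 = 63.4 m
B–F: |-9.9| + |56.0| = 9.9 + 56.0 = 65.9 m
C–G: |24.6| + |-43.0| = 24.6 + 43.0 = 67.6 m
B–C: |-13.5| + |56.6| = 13.5 + 56.6 = 70.1 m
D–F: |-22.8| + |52.8| = 22.8 + 52.8 = 75.6 m
C–D: |26.4| + |-53.4| = 26.4 + 53.4 = 79.8 m
Closest pair: C–F at 4.2 m.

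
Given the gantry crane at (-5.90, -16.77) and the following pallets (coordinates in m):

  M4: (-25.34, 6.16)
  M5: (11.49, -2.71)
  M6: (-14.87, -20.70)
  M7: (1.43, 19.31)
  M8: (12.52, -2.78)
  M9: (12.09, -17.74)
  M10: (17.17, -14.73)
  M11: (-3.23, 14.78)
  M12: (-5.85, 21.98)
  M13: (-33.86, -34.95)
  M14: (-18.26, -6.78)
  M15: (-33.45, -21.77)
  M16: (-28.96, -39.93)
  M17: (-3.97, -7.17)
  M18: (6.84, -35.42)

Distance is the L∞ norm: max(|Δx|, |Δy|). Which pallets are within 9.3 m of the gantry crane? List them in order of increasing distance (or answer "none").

M6

Distances from (-5.90, -16.77):
M4: max(|-19.44|, |22.93|) = 22.93 m
M5: max(|17.39|, |14.06|) = 17.39 m
M6: max(|-8.97|, |-3.93|) = 8.97 m
M7: max(|7.33|, |36.08|) = 36.08 m
M8: max(|18.42|, |13.99|) = 18.42 m
M9: max(|17.99|, |-0.97|) = 17.99 m
M10: max(|23.07|, |2.04|) = 23.07 m
M11: max(|2.67|, |31.55|) = 31.55 m
M12: max(|0.05|, |38.75|) = 38.75 m
M13: max(|-27.96|, |-18.18|) = 27.96 m
M14: max(|-12.36|, |9.99|) = 12.36 m
M15: max(|-27.55|, |-5.00|) = 27.55 m
M16: max(|-23.06|, |-23.16|) = 23.16 m
M17: max(|1.93|, |9.60|) = 9.60 m
M18: max(|12.74|, |-18.65|) = 18.65 m
Threshold 9.3 m: M6 (8.97 m) is within range.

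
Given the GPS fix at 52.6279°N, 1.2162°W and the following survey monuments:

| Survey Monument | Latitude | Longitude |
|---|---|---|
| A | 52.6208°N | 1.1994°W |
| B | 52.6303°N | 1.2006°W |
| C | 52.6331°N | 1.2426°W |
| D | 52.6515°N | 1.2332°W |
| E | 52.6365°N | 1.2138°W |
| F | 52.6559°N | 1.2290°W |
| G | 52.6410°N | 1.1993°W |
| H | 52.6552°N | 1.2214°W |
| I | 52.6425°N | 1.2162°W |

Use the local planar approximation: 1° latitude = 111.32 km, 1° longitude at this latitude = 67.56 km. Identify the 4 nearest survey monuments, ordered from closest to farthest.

Distances from 52.6279°N, 1.2162°W:
A: √((-0.0071·111.32)² + (0.0168·67.56)²) = √(0.624688 + 1.288243) = 1.3831 km
B: √((0.0024·111.32)² + (0.0156·67.56)²) = √(0.071379 + 1.110781) = 1.0873 km
C: √((0.0052·111.32)² + (-0.0264·67.56)²) = √(0.335084 + 3.181172) = 1.8752 km
D: √((0.0236·111.32)² + (-0.0170·67.56)²) = √(6.901928 + 1.319098) = 2.8672 km
E: √((0.0086·111.32)² + (0.0024·67.56)²) = √(0.916523 + 0.026291) = 0.9710 km
F: √((0.0280·111.32)² + (-0.0128·67.56)²) = √(9.715440 + 0.747824) = 3.2347 km
G: √((0.0131·111.32)² + (0.0169·67.56)²) = √(2.126616 + 1.303625) = 1.8521 km
H: √((0.0273·111.32)² + (-0.0052·67.56)²) = √(9.235740 + 0.123420) = 3.0593 km
I: √((0.0146·111.32)² + (0.0000·67.56)²) = √(2.641509 + 0.000000) = 1.6253 km
Sorted: E (0.9710 km) < B (1.0873 km) < A (1.3831 km) < I (1.6253 km) < G (1.8521 km) < C (1.8752 km) < …

E, B, A, I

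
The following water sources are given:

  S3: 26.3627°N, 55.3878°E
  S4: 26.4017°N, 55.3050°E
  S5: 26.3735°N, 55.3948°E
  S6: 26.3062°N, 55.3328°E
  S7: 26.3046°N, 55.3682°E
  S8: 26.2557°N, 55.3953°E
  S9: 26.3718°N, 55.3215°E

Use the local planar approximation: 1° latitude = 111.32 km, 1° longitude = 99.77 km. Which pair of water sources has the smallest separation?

S3 and S5

Pairwise distances:
S3–S4: 9.3323 km
S3–S5: 1.3904 km
S3–S6: 8.3468 km
S3–S7: 6.7568 km
S3–S8: 11.9347 km
S3–S9: 6.6919 km
S4–S5: 9.4934 km
S4–S6: 10.9869 km
S4–S7: 12.5139 km
S4–S8: 18.5827 km
S4–S9: 3.7133 km
S5–S6: 9.7155 km
S5–S7: 8.1161 km
S5–S8: 13.1136 km
S5–S9: 7.3156 km
S6–S7: 3.5363 km
S6–S8: 8.3956 km
S6–S9: 7.3891 km
S7–S8: 6.0780 km
S7–S9: 8.8130 km
S8–S9: 14.8745 km
Closest pair: S3–S5 at 1.3904 km.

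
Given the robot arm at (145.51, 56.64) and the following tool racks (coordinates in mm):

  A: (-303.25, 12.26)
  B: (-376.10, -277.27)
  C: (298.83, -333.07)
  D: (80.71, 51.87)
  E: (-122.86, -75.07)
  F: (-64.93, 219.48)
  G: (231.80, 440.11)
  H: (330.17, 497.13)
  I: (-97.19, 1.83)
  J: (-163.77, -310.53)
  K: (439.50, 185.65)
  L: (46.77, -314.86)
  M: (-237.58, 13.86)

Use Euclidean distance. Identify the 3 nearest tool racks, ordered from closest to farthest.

D, I, F

Distances from (145.51, 56.64):
A: 450.95 mm
B: 619.33 mm
C: 418.79 mm
D: 64.98 mm
E: 298.95 mm
F: 266.09 mm
G: 393.06 mm
H: 477.63 mm
I: 248.81 mm
J: 480.07 mm
K: 321.05 mm
L: 384.40 mm
M: 385.47 mm
Sorted: D (64.98 mm) < I (248.81 mm) < F (266.09 mm) < E (298.95 mm) < K (321.05 mm) < …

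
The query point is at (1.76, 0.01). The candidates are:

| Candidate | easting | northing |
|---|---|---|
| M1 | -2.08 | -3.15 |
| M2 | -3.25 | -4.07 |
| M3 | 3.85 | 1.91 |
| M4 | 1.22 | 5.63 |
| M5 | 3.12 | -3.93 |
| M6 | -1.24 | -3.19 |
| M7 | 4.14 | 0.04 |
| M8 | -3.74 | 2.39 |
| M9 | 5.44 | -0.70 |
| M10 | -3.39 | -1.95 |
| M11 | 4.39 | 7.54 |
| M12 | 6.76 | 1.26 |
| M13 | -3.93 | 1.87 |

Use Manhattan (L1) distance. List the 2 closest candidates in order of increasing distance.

Distances from (1.76, 0.01):
M1: |-3.84| + |-3.16| = 3.84 + 3.16 = 7.00
M2: |-5.01| + |-4.08| = 5.01 + 4.08 = 9.09
M3: |2.09| + |1.90| = 2.09 + 1.90 = 3.99
M4: |-0.54| + |5.62| = 0.54 + 5.62 = 6.16
M5: |1.36| + |-3.94| = 1.36 + 3.94 = 5.30
M6: |-3.00| + |-3.20| = 3.00 + 3.20 = 6.20
M7: |2.38| + |0.03| = 2.38 + 0.03 = 2.41
M8: |-5.50| + |2.38| = 5.50 + 2.38 = 7.88
M9: |3.68| + |-0.71| = 3.68 + 0.71 = 4.39
M10: |-5.15| + |-1.96| = 5.15 + 1.96 = 7.11
M11: |2.63| + |7.53| = 2.63 + 7.53 = 10.16
M12: |5.00| + |1.25| = 5.00 + 1.25 = 6.25
M13: |-5.69| + |1.86| = 5.69 + 1.86 = 7.55
Sorted: M7 (2.41) < M3 (3.99) < M9 (4.39) < M5 (5.30) < …

M7, M3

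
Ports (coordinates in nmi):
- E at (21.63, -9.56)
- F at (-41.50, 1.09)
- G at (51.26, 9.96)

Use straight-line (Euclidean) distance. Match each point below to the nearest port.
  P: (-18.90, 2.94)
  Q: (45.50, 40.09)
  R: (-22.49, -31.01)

P at (-18.90, 2.94):
  E: √((40.53)² + (-12.50)²) = √(1642.6809 + 156.2500) = 42.41 nmi
  F: √((-22.60)² + (-1.85)²) = √(510.7600 + 3.4225) = 22.68 nmi
  G: √((70.16)² + (7.02)²) = √(4922.4256 + 49.2804) = 70.51 nmi
  → nearest: F (22.68 nmi)
Q at (45.50, 40.09):
  E: √((-23.87)² + (-49.65)²) = √(569.7769 + 2465.1225) = 55.09 nmi
  F: √((-87.00)² + (-39.00)²) = √(7569.0000 + 1521.0000) = 95.34 nmi
  G: √((5.76)² + (-30.13)²) = √(33.1776 + 907.8169) = 30.68 nmi
  → nearest: G (30.68 nmi)
R at (-22.49, -31.01):
  E: √((44.12)² + (21.45)²) = √(1946.5744 + 460.1025) = 49.06 nmi
  F: √((-19.01)² + (32.10)²) = √(361.3801 + 1030.4100) = 37.31 nmi
  G: √((73.75)² + (40.97)²) = √(5439.0625 + 1678.5409) = 84.37 nmi
  → nearest: F (37.31 nmi)

P→F; Q→G; R→F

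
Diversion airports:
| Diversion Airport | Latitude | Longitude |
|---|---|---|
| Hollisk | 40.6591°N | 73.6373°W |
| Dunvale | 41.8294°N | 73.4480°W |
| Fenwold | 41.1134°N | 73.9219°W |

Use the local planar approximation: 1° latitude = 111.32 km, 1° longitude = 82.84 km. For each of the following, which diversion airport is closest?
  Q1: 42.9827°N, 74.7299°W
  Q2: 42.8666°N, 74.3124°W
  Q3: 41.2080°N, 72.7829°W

Q1→Dunvale; Q2→Dunvale; Q3→Dunvale

Q1 at 42.9827°N, 74.7299°W:
  Hollisk: 274.0417 km
  Dunvale: 166.6123 km
  Fenwold: 218.5907 km
  → nearest: Dunvale (166.6123 km)
Q2 at 42.8666°N, 74.3124°W:
  Hollisk: 252.0223 km
  Dunvale: 135.8632 km
  Fenwold: 197.8290 km
  → nearest: Dunvale (135.8632 km)
Q3 at 41.2080°N, 72.7829°W:
  Hollisk: 93.5053 km
  Dunvale: 88.4350 km
  Fenwold: 94.9406 km
  → nearest: Dunvale (88.4350 km)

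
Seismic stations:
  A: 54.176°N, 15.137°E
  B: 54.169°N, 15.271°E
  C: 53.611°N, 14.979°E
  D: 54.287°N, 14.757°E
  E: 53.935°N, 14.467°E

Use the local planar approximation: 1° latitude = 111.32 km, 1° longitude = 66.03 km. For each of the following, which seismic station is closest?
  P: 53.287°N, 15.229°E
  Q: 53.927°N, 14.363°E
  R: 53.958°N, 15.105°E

P at 53.287°N, 15.229°E:
  A: 99.150 km
  B: 98.223 km
  C: 39.666 km
  D: 115.600 km
  E: 87.949 km
  → nearest: C (39.666 km)
Q at 53.927°N, 14.363°E:
  A: 58.140 km
  B: 65.729 km
  C: 53.776 km
  D: 47.779 km
  E: 6.925 km
  → nearest: E (6.925 km)
R at 53.958°N, 15.105°E:
  A: 24.360 km
  B: 25.920 km
  C: 39.514 km
  D: 43.236 km
  E: 42.205 km
  → nearest: A (24.360 km)

P→C; Q→E; R→A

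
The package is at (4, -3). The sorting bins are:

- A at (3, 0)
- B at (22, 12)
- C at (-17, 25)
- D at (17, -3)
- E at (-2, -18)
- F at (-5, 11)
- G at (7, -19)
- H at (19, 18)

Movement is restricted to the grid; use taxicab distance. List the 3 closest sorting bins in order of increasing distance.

Distances from (4, -3):
A: 4
B: 33
C: 49
D: 13
E: 21
F: 23
G: 19
H: 36
Sorted: A (4) < D (13) < G (19) < E (21) < F (23) < …

A, D, G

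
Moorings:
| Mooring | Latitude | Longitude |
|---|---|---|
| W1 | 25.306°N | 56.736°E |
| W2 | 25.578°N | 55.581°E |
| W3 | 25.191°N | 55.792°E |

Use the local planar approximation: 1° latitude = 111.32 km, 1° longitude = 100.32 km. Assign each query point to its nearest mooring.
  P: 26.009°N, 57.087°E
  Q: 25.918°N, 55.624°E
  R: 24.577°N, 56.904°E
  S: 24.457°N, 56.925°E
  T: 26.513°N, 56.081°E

P at 26.009°N, 57.087°E:
  W1: √((-0.703·111.32)² + (-0.351·100.32)²) = √(6124.30830 + 1239.90748) = 85.815 km
  W2: √((-0.431·111.32)² + (-1.506·100.32)²) = √(2301.97676 + 22825.74655) = 158.517 km
  W3: √((-0.818·111.32)² + (-1.295·100.32)²) = √(8291.87989 + 16877.75133) = 158.649 km
  → nearest: W1 (85.815 km)
Q at 25.918°N, 55.624°E:
  W1: √((-0.612·111.32)² + (1.112·100.32)²) = √(4641.40258 + 12444.70544) = 130.714 km
  W2: √((-0.340·111.32)² + (-0.043·100.32)²) = √(1432.53166 + 18.60853) = 38.094 km
  W3: √((-0.727·111.32)² + (0.168·100.32)²) = √(6549.60663 + 284.04923) = 82.666 km
  → nearest: W2 (38.094 km)
R at 24.577°N, 56.904°E:
  W1: √((0.729·111.32)² + (-0.168·100.32)²) = √(6585.69255 + 284.04923) = 82.884 km
  W2: √((1.001·111.32)² + (-1.323·100.32)²) = √(12416.93908 + 17615.49029) = 173.299 km
  W3: √((0.614·111.32)² + (-1.112·100.32)²) = √(4671.78812 + 12444.70544) = 130.830 km
  → nearest: W1 (82.884 km)
S at 24.457°N, 56.925°E:
  W1: √((0.849·111.32)² + (-0.189·100.32)²) = √(8932.26863 + 359.49980) = 96.394 km
  W2: √((1.121·111.32)² + (-1.344·100.32)²) = √(15572.47422 + 18179.15047) = 183.716 km
  W3: √((0.734·111.32)² + (-1.133·100.32)²) = √(6676.34107 + 12919.17755) = 139.984 km
  → nearest: W1 (96.394 km)
T at 26.513°N, 56.081°E:
  W1: √((-1.207·111.32)² + (0.655·100.32)²) = √(18053.48026 + 4317.75153) = 149.570 km
  W2: √((-0.935·111.32)² + (-0.500·100.32)²) = √(10833.52069 + 2516.02560) = 115.540 km
  W3: √((-1.322·111.32)² + (-0.289·100.32)²) = √(21657.54900 + 840.56390) = 149.994 km
  → nearest: W2 (115.540 km)

P→W1; Q→W2; R→W1; S→W1; T→W2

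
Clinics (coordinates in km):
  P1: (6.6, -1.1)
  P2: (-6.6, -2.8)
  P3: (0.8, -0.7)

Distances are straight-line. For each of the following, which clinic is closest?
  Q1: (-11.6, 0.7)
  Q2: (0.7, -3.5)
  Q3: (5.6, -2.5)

Q1 at (-11.6, 0.7):
  P1: √((18.2)² + (-1.8)²) = √(331.240 + 3.240) = 18.3 km
  P2: √((5.0)² + (-3.5)²) = √(25.000 + 12.250) = 6.1 km
  P3: √((12.4)² + (-1.4)²) = √(153.760 + 1.960) = 12.5 km
  → nearest: P2 (6.1 km)
Q2 at (0.7, -3.5):
  P1: √((5.9)² + (2.4)²) = √(34.810 + 5.760) = 6.4 km
  P2: √((-7.3)² + (0.7)²) = √(53.290 + 0.490) = 7.3 km
  P3: √((0.1)² + (2.8)²) = √(0.010 + 7.840) = 2.8 km
  → nearest: P3 (2.8 km)
Q3 at (5.6, -2.5):
  P1: √((1.0)² + (1.4)²) = √(1.000 + 1.960) = 1.7 km
  P2: √((-12.2)² + (-0.3)²) = √(148.840 + 0.090) = 12.2 km
  P3: √((-4.8)² + (1.8)²) = √(23.040 + 3.240) = 5.1 km
  → nearest: P1 (1.7 km)

Q1→P2; Q2→P3; Q3→P1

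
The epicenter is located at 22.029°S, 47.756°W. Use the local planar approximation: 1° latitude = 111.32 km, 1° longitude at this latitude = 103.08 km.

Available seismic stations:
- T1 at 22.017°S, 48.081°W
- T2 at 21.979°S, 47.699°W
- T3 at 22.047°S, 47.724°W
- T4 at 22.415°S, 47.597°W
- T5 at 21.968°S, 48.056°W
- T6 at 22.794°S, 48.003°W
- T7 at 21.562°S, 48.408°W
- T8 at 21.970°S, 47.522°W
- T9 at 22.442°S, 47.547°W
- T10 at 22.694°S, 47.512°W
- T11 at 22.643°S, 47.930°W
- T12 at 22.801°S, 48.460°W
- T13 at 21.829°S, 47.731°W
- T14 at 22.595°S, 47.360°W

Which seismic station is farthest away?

T12

Distances from 22.029°S, 47.756°W:
T1: √((0.012·111.32)² + (-0.325·103.08)²) = √(1.78447 + 1122.31700) = 33.528 km
T2: √((0.050·111.32)² + (0.057·103.08)²) = √(30.98036 + 34.52221) = 8.093 km
T3: √((-0.018·111.32)² + (0.032·103.08)²) = √(4.01505 + 10.88050) = 3.859 km
T4: √((-0.386·111.32)² + (0.159·103.08)²) = √(1846.37965 + 268.62292) = 45.989 km
T5: √((0.061·111.32)² + (-0.300·103.08)²) = √(46.11116 + 956.29378) = 31.661 km
T6: √((-0.765·111.32)² + (-0.247·103.08)²) = √(7252.19154 + 648.25030) = 88.884 km
T7: √((0.467·111.32)² + (-0.652·103.08)²) = √(2702.58994 + 4516.93677) = 84.968 km
T8: √((0.059·111.32)² + (0.234·103.08)²) = √(43.13705 + 581.80913) = 24.999 km
T9: √((-0.413·111.32)² + (0.209·103.08)²) = √(2113.71534 + 464.13187) = 50.773 km
T10: √((-0.665·111.32)² + (0.244·103.08)²) = √(5480.11517 + 632.59896) = 78.184 km
T11: √((-0.614·111.32)² + (-0.174·103.08)²) = √(4671.78812 + 321.69723) = 70.665 km
T12: √((-0.772·111.32)² + (-0.704·103.08)²) = √(7385.51860 + 5266.16107) = 112.480 km
T13: √((0.200·111.32)² + (0.025·103.08)²) = √(495.68570 + 6.64093) = 22.413 km
T14: √((-0.566·111.32)² + (0.396·103.08)²) = √(3969.89717 + 1666.24628) = 75.074 km
Maximum: T12 at 112.480 km.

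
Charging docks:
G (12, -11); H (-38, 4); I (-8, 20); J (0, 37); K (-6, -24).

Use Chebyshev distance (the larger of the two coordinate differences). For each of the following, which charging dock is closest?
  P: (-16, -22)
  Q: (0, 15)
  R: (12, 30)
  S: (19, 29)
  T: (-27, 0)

P→K; Q→I; R→J; S→J; T→H

P at (-16, -22):
  G: max(|28|, |11|) = 28
  H: max(|-22|, |26|) = 26
  I: max(|8|, |42|) = 42
  J: max(|16|, |59|) = 59
  K: max(|10|, |-2|) = 10
  → nearest: K (10)
Q at (0, 15):
  G: max(|12|, |-26|) = 26
  H: max(|-38|, |-11|) = 38
  I: max(|-8|, |5|) = 8
  J: max(|0|, |22|) = 22
  K: max(|-6|, |-39|) = 39
  → nearest: I (8)
R at (12, 30):
  G: max(|0|, |-41|) = 41
  H: max(|-50|, |-26|) = 50
  I: max(|-20|, |-10|) = 20
  J: max(|-12|, |7|) = 12
  K: max(|-18|, |-54|) = 54
  → nearest: J (12)
S at (19, 29):
  G: max(|-7|, |-40|) = 40
  H: max(|-57|, |-25|) = 57
  I: max(|-27|, |-9|) = 27
  J: max(|-19|, |8|) = 19
  K: max(|-25|, |-53|) = 53
  → nearest: J (19)
T at (-27, 0):
  G: max(|39|, |-11|) = 39
  H: max(|-11|, |4|) = 11
  I: max(|19|, |20|) = 20
  J: max(|27|, |37|) = 37
  K: max(|21|, |-24|) = 24
  → nearest: H (11)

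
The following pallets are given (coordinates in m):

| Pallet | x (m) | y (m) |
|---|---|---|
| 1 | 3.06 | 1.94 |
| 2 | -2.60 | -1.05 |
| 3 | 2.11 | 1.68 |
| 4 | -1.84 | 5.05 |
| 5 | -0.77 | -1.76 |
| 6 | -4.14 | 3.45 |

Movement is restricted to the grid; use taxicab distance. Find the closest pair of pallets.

Pairwise distances:
1–3: 1.21 m
2–5: 2.54 m
4–6: 3.90 m
2–6: 6.04 m
3–5: 6.32 m
2–4: 6.86 m
3–4: 7.32 m
2–3: 7.44 m
1–5: 7.53 m
4–5: 7.88 m
1–4: 8.01 m
3–6: 8.02 m
5–6: 8.58 m
1–2: 8.65 m
1–6: 8.71 m
Closest pair: 1–3 at 1.21 m.

1 and 3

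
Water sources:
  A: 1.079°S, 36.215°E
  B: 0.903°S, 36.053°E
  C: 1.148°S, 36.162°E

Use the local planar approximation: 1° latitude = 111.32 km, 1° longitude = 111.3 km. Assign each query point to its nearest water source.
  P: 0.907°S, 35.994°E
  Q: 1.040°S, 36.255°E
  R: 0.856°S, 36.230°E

P at 0.907°S, 35.994°E:
  A: √((-0.172·111.32)² + (0.221·111.3)²) = √(366.60914 + 605.02717) = 31.171 km
  B: √((0.004·111.32)² + (0.059·111.3)²) = √(0.19827 + 43.12155) = 6.582 km
  C: √((-0.241·111.32)² + (0.168·111.3)²) = √(719.74802 + 349.63016) = 32.701 km
  → nearest: B (6.582 km)
Q at 1.040°S, 36.255°E:
  A: √((-0.039·111.32)² + (-0.040·111.3)²) = √(18.84845 + 19.82030) = 6.218 km
  B: √((0.137·111.32)² + (-0.202·111.3)²) = √(232.58812 + 505.46730) = 27.167 km
  C: √((-0.108·111.32)² + (-0.093·111.3)²) = √(144.54195 + 107.14113) = 15.865 km
  → nearest: A (6.218 km)
R at 0.856°S, 36.230°E:
  A: √((-0.223·111.32)² + (-0.015·111.3)²) = √(616.24885 + 2.78723) = 24.880 km
  B: √((-0.047·111.32)² + (-0.177·111.3)²) = √(27.37424 + 388.09394) = 20.383 km
  C: √((-0.292·111.32)² + (-0.068·111.3)²) = √(1056.60363 + 57.28068) = 33.375 km
  → nearest: B (20.383 km)

P→B; Q→A; R→B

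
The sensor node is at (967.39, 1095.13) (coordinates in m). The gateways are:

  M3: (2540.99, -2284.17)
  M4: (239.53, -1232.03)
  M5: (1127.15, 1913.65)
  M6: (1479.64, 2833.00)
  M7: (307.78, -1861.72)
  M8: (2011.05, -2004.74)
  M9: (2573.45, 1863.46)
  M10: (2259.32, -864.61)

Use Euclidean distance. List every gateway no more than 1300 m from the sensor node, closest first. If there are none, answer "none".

M5

Distances from (967.39, 1095.13):
M3: √((1573.60)² + (-3379.30)²) = √(2476216.9600 + 11419668.4900) = 3727.72 m
M4: √((-727.86)² + (-2327.16)²) = √(529780.1796 + 5415673.6656) = 2438.33 m
M5: √((159.76)² + (818.52)²) = √(25523.2576 + 669974.9904) = 833.97 m
M6: √((512.25)² + (1737.87)²) = √(262400.0625 + 3020192.1369) = 1811.79 m
M7: √((-659.61)² + (-2956.85)²) = √(435085.3521 + 8742961.9225) = 3029.53 m
M8: √((1043.66)² + (-3099.87)²) = √(1089226.1956 + 9609194.0169) = 3270.84 m
M9: √((1606.06)² + (768.33)²) = √(2579428.7236 + 590330.9889) = 1780.38 m
M10: √((1291.93)² + (-1959.74)²) = √(1669083.1249 + 3840580.8676) = 2347.27 m
Threshold 1300 m: M5 (833.97 m) is within range.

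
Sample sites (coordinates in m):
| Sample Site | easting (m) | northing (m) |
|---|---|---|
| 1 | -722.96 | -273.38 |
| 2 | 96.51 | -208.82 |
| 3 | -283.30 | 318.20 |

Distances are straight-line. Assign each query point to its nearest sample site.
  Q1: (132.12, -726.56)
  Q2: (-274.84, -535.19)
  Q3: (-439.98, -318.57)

Q1→2; Q2→2; Q3→1

Q1 at (132.12, -726.56):
  1: √((-855.08)² + (453.18)²) = √(731161.8064 + 205372.1124) = 967.75 m
  2: √((-35.61)² + (517.74)²) = √(1268.0721 + 268054.7076) = 518.96 m
  3: √((-415.42)² + (1044.76)²) = √(172573.7764 + 1091523.4576) = 1124.32 m
  → nearest: 2 (518.96 m)
Q2 at (-274.84, -535.19):
  1: √((-448.12)² + (261.81)²) = √(200811.5344 + 68544.4761) = 519.00 m
  2: √((371.35)² + (326.37)²) = √(137900.8225 + 106517.3769) = 494.39 m
  3: √((-8.46)² + (853.39)²) = √(71.5716 + 728274.4921) = 853.43 m
  → nearest: 2 (494.39 m)
Q3 at (-439.98, -318.57):
  1: √((-282.98)² + (45.19)²) = √(80077.6804 + 2042.1361) = 286.57 m
  2: √((536.49)² + (109.75)²) = √(287821.5201 + 12045.0625) = 547.60 m
  3: √((156.68)² + (636.77)²) = √(24548.6224 + 405476.0329) = 655.76 m
  → nearest: 1 (286.57 m)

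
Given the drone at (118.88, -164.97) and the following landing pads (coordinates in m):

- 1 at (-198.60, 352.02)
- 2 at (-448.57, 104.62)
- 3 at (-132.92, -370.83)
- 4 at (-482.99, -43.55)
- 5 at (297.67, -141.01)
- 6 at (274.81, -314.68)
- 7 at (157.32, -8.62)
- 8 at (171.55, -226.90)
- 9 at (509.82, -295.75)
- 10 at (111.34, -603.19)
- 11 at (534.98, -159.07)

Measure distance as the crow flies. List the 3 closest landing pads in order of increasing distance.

8, 7, 5

Distances from (118.88, -164.97):
1: √((-317.48)² + (516.99)²) = √(100793.5504 + 267278.6601) = 606.69 m
2: √((-567.45)² + (269.59)²) = √(321999.5025 + 72678.7681) = 628.23 m
3: √((-251.80)² + (-205.86)²) = √(63403.2400 + 42378.3396) = 325.24 m
4: √((-601.87)² + (121.42)²) = √(362247.4969 + 14742.8164) = 614.00 m
5: √((178.79)² + (23.96)²) = √(31965.8641 + 574.0816) = 180.39 m
6: √((155.93)² + (-149.71)²) = √(24314.1649 + 22413.0841) = 216.16 m
7: √((38.44)² + (156.35)²) = √(1477.6336 + 24445.3225) = 161.01 m
8: √((52.67)² + (-61.93)²) = √(2774.1289 + 3835.3249) = 81.30 m
9: √((390.94)² + (-130.78)²) = √(152834.0836 + 17103.4084) = 412.23 m
10: √((-7.54)² + (-438.22)²) = √(56.8516 + 192036.7684) = 438.28 m
11: √((416.10)² + (5.90)²) = √(173139.2100 + 34.8100) = 416.14 m
Sorted: 8 (81.30 m) < 7 (161.01 m) < 5 (180.39 m) < 6 (216.16 m) < 3 (325.24 m) < …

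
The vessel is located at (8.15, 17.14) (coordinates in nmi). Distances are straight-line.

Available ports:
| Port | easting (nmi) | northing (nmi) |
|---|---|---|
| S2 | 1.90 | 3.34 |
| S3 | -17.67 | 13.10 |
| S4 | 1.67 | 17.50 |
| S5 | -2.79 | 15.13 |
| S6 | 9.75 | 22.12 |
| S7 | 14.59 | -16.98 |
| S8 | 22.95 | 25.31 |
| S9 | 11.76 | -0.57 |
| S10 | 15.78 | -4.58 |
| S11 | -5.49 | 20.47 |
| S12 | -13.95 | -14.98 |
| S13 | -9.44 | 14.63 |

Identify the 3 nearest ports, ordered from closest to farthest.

S6, S4, S5

Distances from (8.15, 17.14):
S2: 15.15 nmi
S3: 26.13 nmi
S4: 6.49 nmi
S5: 11.12 nmi
S6: 5.23 nmi
S7: 34.72 nmi
S8: 16.91 nmi
S9: 18.07 nmi
S10: 23.02 nmi
S11: 14.04 nmi
S12: 38.99 nmi
S13: 17.77 nmi
Sorted: S6 (5.23 nmi) < S4 (6.49 nmi) < S5 (11.12 nmi) < S11 (14.04 nmi) < S2 (15.15 nmi) < …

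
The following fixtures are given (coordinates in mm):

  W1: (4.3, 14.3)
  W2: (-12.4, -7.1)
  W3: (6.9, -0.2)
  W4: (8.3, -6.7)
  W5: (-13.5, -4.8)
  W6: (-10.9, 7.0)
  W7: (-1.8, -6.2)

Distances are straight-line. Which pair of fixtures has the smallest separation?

W2 and W5

Pairwise distances:
W1–W2: 27.14 mm
W1–W3: 14.73 mm
W1–W4: 21.38 mm
W1–W5: 26.11 mm
W1–W6: 16.86 mm
W1–W7: 21.39 mm
W2–W3: 20.50 mm
W2–W4: 20.70 mm
W2–W5: 2.55 mm
W2–W6: 14.18 mm
W2–W7: 10.64 mm
W3–W4: 6.65 mm
W3–W5: 20.91 mm
W3–W6: 19.20 mm
W3–W7: 10.57 mm
W4–W5: 21.88 mm
W4–W6: 23.59 mm
W4–W7: 10.11 mm
W5–W6: 12.08 mm
W5–W7: 11.78 mm
W6–W7: 16.03 mm
Closest pair: W2–W5 at 2.55 mm.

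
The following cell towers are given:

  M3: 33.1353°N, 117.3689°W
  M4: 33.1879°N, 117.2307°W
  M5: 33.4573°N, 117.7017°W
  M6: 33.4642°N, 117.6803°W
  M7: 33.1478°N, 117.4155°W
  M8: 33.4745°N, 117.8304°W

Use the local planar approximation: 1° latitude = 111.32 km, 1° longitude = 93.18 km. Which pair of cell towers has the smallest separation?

M5 and M6

Pairwise distances:
M3–M4: 14.1462 km
M3–M5: 47.3973 km
M3–M6: 46.7169 km
M3–M7: 4.5597 km
M3–M8: 57.2278 km
M4–M5: 53.1556 km
M4–M6: 51.9723 km
M4–M7: 17.7889 km
M4–M8: 64.3464 km
M5–M6: 2.1369 km
M5–M7: 43.5687 km
M5–M8: 12.1442 km
M6–M7: 43.0043 km
M6–M8: 14.0332 km
M7–M8: 53.0780 km
Closest pair: M5–M6 at 2.1369 km.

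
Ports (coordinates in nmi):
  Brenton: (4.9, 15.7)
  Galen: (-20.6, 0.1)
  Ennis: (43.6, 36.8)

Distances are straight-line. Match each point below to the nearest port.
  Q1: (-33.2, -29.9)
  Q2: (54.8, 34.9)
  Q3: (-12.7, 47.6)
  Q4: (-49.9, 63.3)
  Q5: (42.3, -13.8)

Q1→Galen; Q2→Ennis; Q3→Brenton; Q4→Galen; Q5→Brenton

Q1 at (-33.2, -29.9):
  Brenton: 59.4 nmi
  Galen: 32.5 nmi
  Ennis: 101.7 nmi
  → nearest: Galen (32.5 nmi)
Q2 at (54.8, 34.9):
  Brenton: 53.5 nmi
  Galen: 83.0 nmi
  Ennis: 11.4 nmi
  → nearest: Ennis (11.4 nmi)
Q3 at (-12.7, 47.6):
  Brenton: 36.4 nmi
  Galen: 48.2 nmi
  Ennis: 57.3 nmi
  → nearest: Brenton (36.4 nmi)
Q4 at (-49.9, 63.3):
  Brenton: 72.6 nmi
  Galen: 69.7 nmi
  Ennis: 97.2 nmi
  → nearest: Galen (69.7 nmi)
Q5 at (42.3, -13.8):
  Brenton: 47.6 nmi
  Galen: 64.4 nmi
  Ennis: 50.6 nmi
  → nearest: Brenton (47.6 nmi)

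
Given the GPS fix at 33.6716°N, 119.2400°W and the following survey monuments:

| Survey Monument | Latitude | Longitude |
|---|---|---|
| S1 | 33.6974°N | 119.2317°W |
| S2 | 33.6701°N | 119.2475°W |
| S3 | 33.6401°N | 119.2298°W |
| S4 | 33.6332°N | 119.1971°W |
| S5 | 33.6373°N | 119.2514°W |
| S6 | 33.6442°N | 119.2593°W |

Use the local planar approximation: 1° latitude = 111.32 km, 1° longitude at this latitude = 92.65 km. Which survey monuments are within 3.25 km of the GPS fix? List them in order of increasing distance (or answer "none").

S2, S1

Distances from 33.6716°N, 119.2400°W:
S1: 2.9732 km
S2: 0.7147 km
S3: 3.6317 km
S4: 5.8370 km
S5: 3.9617 km
S6: 3.5357 km
Threshold 3.25 km: S2 (0.7147 km), S1 (2.9732 km) are within range.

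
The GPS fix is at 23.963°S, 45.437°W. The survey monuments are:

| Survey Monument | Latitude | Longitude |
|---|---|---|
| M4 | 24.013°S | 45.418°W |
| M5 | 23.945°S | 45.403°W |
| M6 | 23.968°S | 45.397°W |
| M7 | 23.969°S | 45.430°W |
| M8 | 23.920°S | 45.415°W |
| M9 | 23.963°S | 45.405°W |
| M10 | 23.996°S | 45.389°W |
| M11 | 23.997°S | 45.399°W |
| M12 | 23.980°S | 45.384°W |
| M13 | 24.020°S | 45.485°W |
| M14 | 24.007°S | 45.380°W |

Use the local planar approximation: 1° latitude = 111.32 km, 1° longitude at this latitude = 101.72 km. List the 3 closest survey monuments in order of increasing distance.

M7, M9, M5

Distances from 23.963°S, 45.437°W:
M4: 5.892 km
M5: 3.997 km
M6: 4.107 km
M7: 0.976 km
M8: 5.284 km
M9: 3.255 km
M10: 6.110 km
M11: 5.410 km
M12: 5.714 km
M13: 8.006 km
M14: 7.590 km
Sorted: M7 (0.976 km) < M9 (3.255 km) < M5 (3.997 km) < M6 (4.107 km) < M8 (5.284 km) < …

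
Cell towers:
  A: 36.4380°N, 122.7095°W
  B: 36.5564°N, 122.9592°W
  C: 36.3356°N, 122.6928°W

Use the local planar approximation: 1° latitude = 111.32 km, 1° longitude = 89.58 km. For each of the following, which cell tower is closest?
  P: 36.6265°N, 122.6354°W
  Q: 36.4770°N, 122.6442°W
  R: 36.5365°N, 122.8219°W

P at 36.6265°N, 122.6354°W:
  A: 22.0087 km
  B: 30.0374 km
  C: 32.7887 km
  → nearest: A (22.0087 km)
Q at 36.4770°N, 122.6442°W:
  A: 7.2846 km
  B: 29.5696 km
  C: 16.3316 km
  → nearest: A (7.2846 km)
R at 36.5365°N, 122.8219°W:
  A: 14.8866 km
  B: 12.4972 km
  C: 25.1774 km
  → nearest: B (12.4972 km)

P→A; Q→A; R→B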